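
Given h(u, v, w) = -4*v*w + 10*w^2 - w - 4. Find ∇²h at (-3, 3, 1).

20

∂²h/∂u² = 0
∂²h/∂v² = 0
∂²h/∂w² = 20
∇²h = 20
At (-3, 3, 1): 20.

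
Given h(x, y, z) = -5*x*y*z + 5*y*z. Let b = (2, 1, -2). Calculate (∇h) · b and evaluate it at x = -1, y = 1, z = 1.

-20

∂h/∂x = -5*y*z
∂h/∂y = -5*x*z + 5*z
∂h/∂z = -5*x*y + 5*y
∇h at (-1, 1, 1) = (-5, 10, 10)
∇h · b = (-5)(2) + (10)(1) + (10)(-2) = -20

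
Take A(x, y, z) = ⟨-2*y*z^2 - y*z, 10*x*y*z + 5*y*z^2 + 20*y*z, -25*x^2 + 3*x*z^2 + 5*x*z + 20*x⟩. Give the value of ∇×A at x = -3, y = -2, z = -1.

(∇×A)₁ = ∂A₃/∂y − ∂A₂/∂z = -10*x*y - 10*y*z - 20*y
(∇×A)₂ = ∂A₁/∂z − ∂A₃/∂x = 50*x - 4*y*z - y - 3*z^2 - 5*z - 20
(∇×A)₃ = ∂A₂/∂x − ∂A₁/∂y = 10*y*z + 2*z^2 + z
∇×A = (-10*x*y - 10*y*z - 20*y, 50*x - 4*y*z - y - 3*z^2 - 5*z - 20, 10*y*z + 2*z^2 + z)
At (-3, -2, -1): (-40, -174, 21).

(-40, -174, 21)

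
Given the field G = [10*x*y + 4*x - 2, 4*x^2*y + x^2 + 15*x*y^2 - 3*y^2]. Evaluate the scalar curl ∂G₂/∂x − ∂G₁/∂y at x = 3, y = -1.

∂G₂/∂x = 8*x*y + 2*x + 15*y^2
∂G₁/∂y = 10*x
Scalar curl = 8*x*y - 8*x + 15*y^2
At (3, -1): -33.

-33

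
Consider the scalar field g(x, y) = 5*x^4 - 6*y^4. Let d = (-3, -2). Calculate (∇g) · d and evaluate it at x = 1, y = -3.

∂g/∂x = 20*x^3
∂g/∂y = -24*y^3
∇g at (1, -3) = (20, 648)
∇g · d = (20)(-3) + (648)(-2) = -1356

-1356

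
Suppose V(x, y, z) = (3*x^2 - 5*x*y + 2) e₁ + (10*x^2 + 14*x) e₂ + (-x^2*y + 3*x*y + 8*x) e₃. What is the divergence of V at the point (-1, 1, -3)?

-11

∂V₁/∂x = 6*x - 5*y
∂V₂/∂y = 0
∂V₃/∂z = 0
∇·V = 6*x - 5*y
At (-1, 1, -3): -11.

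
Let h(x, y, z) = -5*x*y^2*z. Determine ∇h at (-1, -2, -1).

∂h/∂x = -5*y^2*z
∂h/∂y = -10*x*y*z
∂h/∂z = -5*x*y^2
∇h = (-5*y^2*z, -10*x*y*z, -5*x*y^2)
At (-1, -2, -1): (20, 20, 20).

(20, 20, 20)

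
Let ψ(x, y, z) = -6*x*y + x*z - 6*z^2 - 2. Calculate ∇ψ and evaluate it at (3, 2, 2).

(-10, -18, -21)

∂ψ/∂x = -6*y + z
∂ψ/∂y = -6*x
∂ψ/∂z = x - 12*z
∇ψ = (-6*y + z, -6*x, x - 12*z)
At (3, 2, 2): (-10, -18, -21).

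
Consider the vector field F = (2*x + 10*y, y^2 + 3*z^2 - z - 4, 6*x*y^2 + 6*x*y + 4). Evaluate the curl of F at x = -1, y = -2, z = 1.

(13, -12, -10)

(∇×F)₁ = ∂F₃/∂y − ∂F₂/∂z = 12*x*y + 6*x - 6*z + 1
(∇×F)₂ = ∂F₁/∂z − ∂F₃/∂x = -6*y^2 - 6*y
(∇×F)₃ = ∂F₂/∂x − ∂F₁/∂y = -10
∇×F = (12*x*y + 6*x - 6*z + 1, -6*y^2 - 6*y, -10)
At (-1, -2, 1): (13, -12, -10).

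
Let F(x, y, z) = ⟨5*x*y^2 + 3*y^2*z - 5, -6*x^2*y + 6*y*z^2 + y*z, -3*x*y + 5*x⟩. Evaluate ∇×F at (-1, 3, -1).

(36, 31, 84)

(∇×F)₁ = ∂F₃/∂y − ∂F₂/∂z = -3*x - 12*y*z - y
(∇×F)₂ = ∂F₁/∂z − ∂F₃/∂x = 3*y^2 + 3*y - 5
(∇×F)₃ = ∂F₂/∂x − ∂F₁/∂y = -22*x*y - 6*y*z
∇×F = (-3*x - 12*y*z - y, 3*y^2 + 3*y - 5, -22*x*y - 6*y*z)
At (-1, 3, -1): (36, 31, 84).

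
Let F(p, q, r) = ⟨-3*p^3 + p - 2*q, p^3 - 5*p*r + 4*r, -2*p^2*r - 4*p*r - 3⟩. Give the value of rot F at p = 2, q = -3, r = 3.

(∇×F)₁ = ∂F₃/∂q − ∂F₂/∂r = 5*p - 4
(∇×F)₂ = ∂F₁/∂r − ∂F₃/∂p = 4*p*r + 4*r
(∇×F)₃ = ∂F₂/∂p − ∂F₁/∂q = 3*p^2 - 5*r + 2
∇×F = (5*p - 4, 4*p*r + 4*r, 3*p^2 - 5*r + 2)
At (2, -3, 3): (6, 36, -1).

(6, 36, -1)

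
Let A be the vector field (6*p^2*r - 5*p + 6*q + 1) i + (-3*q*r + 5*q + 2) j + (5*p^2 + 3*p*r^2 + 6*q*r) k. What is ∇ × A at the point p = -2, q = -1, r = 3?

(∇×A)₁ = ∂A₃/∂q − ∂A₂/∂r = 3*q + 6*r
(∇×A)₂ = ∂A₁/∂r − ∂A₃/∂p = 6*p^2 - 10*p - 3*r^2
(∇×A)₃ = ∂A₂/∂p − ∂A₁/∂q = -6
∇×A = (3*q + 6*r, 6*p^2 - 10*p - 3*r^2, -6)
At (-2, -1, 3): (15, 17, -6).

(15, 17, -6)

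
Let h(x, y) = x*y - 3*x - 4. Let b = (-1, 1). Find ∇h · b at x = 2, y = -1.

6

∂h/∂x = y - 3
∂h/∂y = x
∇h at (2, -1) = (-4, 2)
∇h · b = (-4)(-1) + (2)(1) = 6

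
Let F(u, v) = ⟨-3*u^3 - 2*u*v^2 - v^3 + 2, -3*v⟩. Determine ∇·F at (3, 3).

∂F₁/∂u = -9*u^2 - 2*v^2
∂F₂/∂v = -3
∇·F = -9*u^2 - 2*v^2 - 3
At (3, 3): -102.

-102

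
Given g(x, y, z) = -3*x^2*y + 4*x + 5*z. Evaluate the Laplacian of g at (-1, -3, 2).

∂²g/∂x² = -6*y
∂²g/∂y² = 0
∂²g/∂z² = 0
∇²g = -6*y
At (-1, -3, 2): 18.

18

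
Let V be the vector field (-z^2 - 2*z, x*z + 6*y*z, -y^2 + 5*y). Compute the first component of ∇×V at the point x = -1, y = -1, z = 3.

14

(∇×V)_1 = ∂V₃/∂y − ∂V₂/∂z
= -2*y + 5 − (x + 6*y)
= -x - 8*y + 5
At (-1, -1, 3): 14.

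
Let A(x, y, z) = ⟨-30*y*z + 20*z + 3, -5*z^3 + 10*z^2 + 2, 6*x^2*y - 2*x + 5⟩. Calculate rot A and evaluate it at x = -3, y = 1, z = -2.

(∇×A)₁ = ∂A₃/∂y − ∂A₂/∂z = 6*x^2 + 15*z^2 - 20*z
(∇×A)₂ = ∂A₁/∂z − ∂A₃/∂x = -12*x*y - 30*y + 22
(∇×A)₃ = ∂A₂/∂x − ∂A₁/∂y = 30*z
∇×A = (6*x^2 + 15*z^2 - 20*z, -12*x*y - 30*y + 22, 30*z)
At (-3, 1, -2): (154, 28, -60).

(154, 28, -60)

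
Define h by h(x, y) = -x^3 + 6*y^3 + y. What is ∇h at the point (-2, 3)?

∂h/∂x = -3*x^2
∂h/∂y = 18*y^2 + 1
∇h = (-3*x^2, 18*y^2 + 1)
At (-2, 3): (-12, 163).

(-12, 163)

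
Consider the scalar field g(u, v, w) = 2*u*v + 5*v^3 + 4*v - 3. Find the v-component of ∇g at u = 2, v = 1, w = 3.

(∇g)_2 = ∂g/∂v = 2*u + 15*v^2 + 4
At (2, 1, 3): 23.

23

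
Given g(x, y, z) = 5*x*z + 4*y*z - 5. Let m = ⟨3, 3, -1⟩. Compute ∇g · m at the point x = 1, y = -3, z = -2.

∂g/∂x = 5*z
∂g/∂y = 4*z
∂g/∂z = 5*x + 4*y
∇g at (1, -3, -2) = (-10, -8, -7)
∇g · m = (-10)(3) + (-8)(3) + (-7)(-1) = -47

-47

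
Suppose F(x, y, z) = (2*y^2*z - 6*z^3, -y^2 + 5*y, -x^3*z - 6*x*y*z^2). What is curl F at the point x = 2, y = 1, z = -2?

(-48, -70, 8)

(∇×F)₁ = ∂F₃/∂y − ∂F₂/∂z = -6*x*z^2
(∇×F)₂ = ∂F₁/∂z − ∂F₃/∂x = 3*x^2*z + 2*y^2 + 6*y*z^2 - 18*z^2
(∇×F)₃ = ∂F₂/∂x − ∂F₁/∂y = -4*y*z
∇×F = (-6*x*z^2, 3*x^2*z + 2*y^2 + 6*y*z^2 - 18*z^2, -4*y*z)
At (2, 1, -2): (-48, -70, 8).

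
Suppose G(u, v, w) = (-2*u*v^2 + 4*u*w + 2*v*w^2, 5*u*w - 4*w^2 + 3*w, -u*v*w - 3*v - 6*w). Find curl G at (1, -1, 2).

(3, -6, -2)

(∇×G)₁ = ∂G₃/∂v − ∂G₂/∂w = -u*w - 5*u + 8*w - 6
(∇×G)₂ = ∂G₁/∂w − ∂G₃/∂u = 4*u + 5*v*w
(∇×G)₃ = ∂G₂/∂u − ∂G₁/∂v = 4*u*v - 2*w^2 + 5*w
∇×G = (-u*w - 5*u + 8*w - 6, 4*u + 5*v*w, 4*u*v - 2*w^2 + 5*w)
At (1, -1, 2): (3, -6, -2).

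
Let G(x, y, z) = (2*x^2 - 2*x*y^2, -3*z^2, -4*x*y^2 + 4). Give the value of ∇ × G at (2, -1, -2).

(∇×G)₁ = ∂G₃/∂y − ∂G₂/∂z = -8*x*y + 6*z
(∇×G)₂ = ∂G₁/∂z − ∂G₃/∂x = 4*y^2
(∇×G)₃ = ∂G₂/∂x − ∂G₁/∂y = 4*x*y
∇×G = (-8*x*y + 6*z, 4*y^2, 4*x*y)
At (2, -1, -2): (4, 4, -8).

(4, 4, -8)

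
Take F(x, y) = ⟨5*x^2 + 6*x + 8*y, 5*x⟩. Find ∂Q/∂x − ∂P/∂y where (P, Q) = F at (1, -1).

∂F₂/∂x = 5
∂F₁/∂y = 8
Scalar curl = -3
At (1, -1): -3.

-3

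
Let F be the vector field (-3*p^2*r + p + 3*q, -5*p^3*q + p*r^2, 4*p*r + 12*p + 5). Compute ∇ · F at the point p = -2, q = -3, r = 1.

45

∂F₁/∂p = -6*p*r + 1
∂F₂/∂q = -5*p^3
∂F₃/∂r = 4*p
∇·F = -5*p^3 - 6*p*r + 4*p + 1
At (-2, -3, 1): 45.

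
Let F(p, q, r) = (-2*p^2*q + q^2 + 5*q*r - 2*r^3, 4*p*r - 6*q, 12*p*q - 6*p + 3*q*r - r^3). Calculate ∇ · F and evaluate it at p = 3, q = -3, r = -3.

-6

∂F₁/∂p = -4*p*q
∂F₂/∂q = -6
∂F₃/∂r = 3*q - 3*r^2
∇·F = -4*p*q + 3*q - 3*r^2 - 6
At (3, -3, -3): -6.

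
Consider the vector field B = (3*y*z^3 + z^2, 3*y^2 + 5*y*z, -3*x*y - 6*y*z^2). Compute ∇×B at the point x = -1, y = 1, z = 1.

(∇×B)₁ = ∂B₃/∂y − ∂B₂/∂z = -3*x - 5*y - 6*z^2
(∇×B)₂ = ∂B₁/∂z − ∂B₃/∂x = 9*y*z^2 + 3*y + 2*z
(∇×B)₃ = ∂B₂/∂x − ∂B₁/∂y = -3*z^3
∇×B = (-3*x - 5*y - 6*z^2, 9*y*z^2 + 3*y + 2*z, -3*z^3)
At (-1, 1, 1): (-8, 14, -3).

(-8, 14, -3)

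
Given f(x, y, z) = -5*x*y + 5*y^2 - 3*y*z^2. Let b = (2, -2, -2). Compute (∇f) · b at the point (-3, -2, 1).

12

∂f/∂x = -5*y
∂f/∂y = -5*x + 10*y - 3*z^2
∂f/∂z = -6*y*z
∇f at (-3, -2, 1) = (10, -8, 12)
∇f · b = (10)(2) + (-8)(-2) + (12)(-2) = 12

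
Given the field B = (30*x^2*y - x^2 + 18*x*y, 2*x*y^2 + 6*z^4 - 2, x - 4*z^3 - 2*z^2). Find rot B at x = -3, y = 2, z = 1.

(∇×B)₁ = ∂B₃/∂y − ∂B₂/∂z = -24*z^3
(∇×B)₂ = ∂B₁/∂z − ∂B₃/∂x = -1
(∇×B)₃ = ∂B₂/∂x − ∂B₁/∂y = -30*x^2 - 18*x + 2*y^2
∇×B = (-24*z^3, -1, -30*x^2 - 18*x + 2*y^2)
At (-3, 2, 1): (-24, -1, -208).

(-24, -1, -208)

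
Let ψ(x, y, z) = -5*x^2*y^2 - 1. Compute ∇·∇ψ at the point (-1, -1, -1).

∂²ψ/∂x² = -10*y^2
∂²ψ/∂y² = -10*x^2
∂²ψ/∂z² = 0
∇²ψ = -10*x^2 - 10*y^2
At (-1, -1, -1): -20.

-20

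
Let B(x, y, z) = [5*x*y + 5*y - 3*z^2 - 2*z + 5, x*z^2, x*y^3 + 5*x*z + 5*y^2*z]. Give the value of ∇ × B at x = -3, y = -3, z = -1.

(∇×B)₁ = ∂B₃/∂y − ∂B₂/∂z = 3*x*y^2 - 2*x*z + 10*y*z
(∇×B)₂ = ∂B₁/∂z − ∂B₃/∂x = -y^3 - 11*z - 2
(∇×B)₃ = ∂B₂/∂x − ∂B₁/∂y = -5*x + z^2 - 5
∇×B = (3*x*y^2 - 2*x*z + 10*y*z, -y^3 - 11*z - 2, -5*x + z^2 - 5)
At (-3, -3, -1): (-57, 36, 11).

(-57, 36, 11)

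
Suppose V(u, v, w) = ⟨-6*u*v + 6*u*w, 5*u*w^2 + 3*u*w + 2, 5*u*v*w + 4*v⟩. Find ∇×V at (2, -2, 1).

(∇×V)₁ = ∂V₃/∂v − ∂V₂/∂w = -5*u*w - 3*u + 4
(∇×V)₂ = ∂V₁/∂w − ∂V₃/∂u = 6*u - 5*v*w
(∇×V)₃ = ∂V₂/∂u − ∂V₁/∂v = 6*u + 5*w^2 + 3*w
∇×V = (-5*u*w - 3*u + 4, 6*u - 5*v*w, 6*u + 5*w^2 + 3*w)
At (2, -2, 1): (-12, 22, 20).

(-12, 22, 20)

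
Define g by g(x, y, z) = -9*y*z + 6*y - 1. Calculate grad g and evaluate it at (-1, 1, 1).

(0, -3, -9)

∂g/∂x = 0
∂g/∂y = -9*z + 6
∂g/∂z = -9*y
∇g = (0, -9*z + 6, -9*y)
At (-1, 1, 1): (0, -3, -9).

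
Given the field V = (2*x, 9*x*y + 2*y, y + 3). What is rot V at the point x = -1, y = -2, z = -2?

(1, 0, -18)

(∇×V)₁ = ∂V₃/∂y − ∂V₂/∂z = 1
(∇×V)₂ = ∂V₁/∂z − ∂V₃/∂x = 0
(∇×V)₃ = ∂V₂/∂x − ∂V₁/∂y = 9*y
∇×V = (1, 0, 9*y)
At (-1, -2, -2): (1, 0, -18).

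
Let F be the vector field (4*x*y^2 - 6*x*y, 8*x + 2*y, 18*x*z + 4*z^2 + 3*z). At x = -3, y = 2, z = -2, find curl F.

(0, 36, 38)

(∇×F)₁ = ∂F₃/∂y − ∂F₂/∂z = 0
(∇×F)₂ = ∂F₁/∂z − ∂F₃/∂x = -18*z
(∇×F)₃ = ∂F₂/∂x − ∂F₁/∂y = -8*x*y + 6*x + 8
∇×F = (0, -18*z, -8*x*y + 6*x + 8)
At (-3, 2, -2): (0, 36, 38).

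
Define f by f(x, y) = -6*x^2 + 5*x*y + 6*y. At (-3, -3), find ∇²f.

-12

∂²f/∂x² = -12
∂²f/∂y² = 0
∇²f = -12
At (-3, -3): -12.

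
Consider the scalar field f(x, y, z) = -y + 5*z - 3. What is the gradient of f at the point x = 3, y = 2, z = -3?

(0, -1, 5)

∂f/∂x = 0
∂f/∂y = -1
∂f/∂z = 5
∇f = (0, -1, 5)
At (3, 2, -3): (0, -1, 5).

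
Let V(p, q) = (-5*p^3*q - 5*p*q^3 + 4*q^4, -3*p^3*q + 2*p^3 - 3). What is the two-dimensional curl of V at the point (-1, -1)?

11

∂V₂/∂p = -9*p^2*q + 6*p^2
∂V₁/∂q = -5*p^3 - 15*p*q^2 + 16*q^3
Scalar curl = 5*p^3 - 9*p^2*q + 6*p^2 + 15*p*q^2 - 16*q^3
At (-1, -1): 11.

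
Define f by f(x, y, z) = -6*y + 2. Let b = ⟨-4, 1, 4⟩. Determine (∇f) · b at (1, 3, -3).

-6

∂f/∂x = 0
∂f/∂y = -6
∂f/∂z = 0
∇f at (1, 3, -3) = (0, -6, 0)
∇f · b = (0)(-4) + (-6)(1) + (0)(4) = -6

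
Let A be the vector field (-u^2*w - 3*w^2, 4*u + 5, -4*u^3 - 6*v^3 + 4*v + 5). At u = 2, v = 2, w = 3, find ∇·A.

∂A₁/∂u = -2*u*w
∂A₂/∂v = 0
∂A₃/∂w = 0
∇·A = -2*u*w
At (2, 2, 3): -12.

-12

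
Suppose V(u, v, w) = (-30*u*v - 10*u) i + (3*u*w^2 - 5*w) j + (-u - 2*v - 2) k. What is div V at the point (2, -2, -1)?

∂V₁/∂u = -30*v - 10
∂V₂/∂v = 0
∂V₃/∂w = 0
∇·V = -30*v - 10
At (2, -2, -1): 50.

50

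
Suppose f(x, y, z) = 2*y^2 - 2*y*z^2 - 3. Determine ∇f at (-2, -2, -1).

∂f/∂x = 0
∂f/∂y = 4*y - 2*z^2
∂f/∂z = -4*y*z
∇f = (0, 4*y - 2*z^2, -4*y*z)
At (-2, -2, -1): (0, -10, -8).

(0, -10, -8)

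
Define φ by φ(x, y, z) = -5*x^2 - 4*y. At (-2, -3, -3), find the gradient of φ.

(20, -4, 0)

∂φ/∂x = -10*x
∂φ/∂y = -4
∂φ/∂z = 0
∇φ = (-10*x, -4, 0)
At (-2, -3, -3): (20, -4, 0).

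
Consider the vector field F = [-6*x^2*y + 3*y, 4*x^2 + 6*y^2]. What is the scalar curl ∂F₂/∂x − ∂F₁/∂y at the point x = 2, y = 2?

∂F₂/∂x = 8*x
∂F₁/∂y = -6*x^2 + 3
Scalar curl = 6*x^2 + 8*x - 3
At (2, 2): 37.

37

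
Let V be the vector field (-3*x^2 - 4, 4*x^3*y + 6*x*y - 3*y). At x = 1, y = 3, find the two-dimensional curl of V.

54

∂V₂/∂x = 12*x^2*y + 6*y
∂V₁/∂y = 0
Scalar curl = 12*x^2*y + 6*y
At (1, 3): 54.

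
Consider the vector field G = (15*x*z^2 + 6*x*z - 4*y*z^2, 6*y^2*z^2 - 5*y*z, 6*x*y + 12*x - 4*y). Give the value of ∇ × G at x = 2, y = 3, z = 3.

(-301, 90, 36)

(∇×G)₁ = ∂G₃/∂y − ∂G₂/∂z = 6*x - 12*y^2*z + 5*y - 4
(∇×G)₂ = ∂G₁/∂z − ∂G₃/∂x = 30*x*z + 6*x - 8*y*z - 6*y - 12
(∇×G)₃ = ∂G₂/∂x − ∂G₁/∂y = 4*z^2
∇×G = (6*x - 12*y^2*z + 5*y - 4, 30*x*z + 6*x - 8*y*z - 6*y - 12, 4*z^2)
At (2, 3, 3): (-301, 90, 36).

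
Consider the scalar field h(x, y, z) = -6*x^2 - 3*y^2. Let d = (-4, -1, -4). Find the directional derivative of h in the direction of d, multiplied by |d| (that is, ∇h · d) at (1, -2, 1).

∂h/∂x = -12*x
∂h/∂y = -6*y
∂h/∂z = 0
∇h at (1, -2, 1) = (-12, 12, 0)
∇h · d = (-12)(-4) + (12)(-1) + (0)(-4) = 36

36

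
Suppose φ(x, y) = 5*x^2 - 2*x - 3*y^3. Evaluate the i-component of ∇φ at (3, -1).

(∇φ)_1 = ∂φ/∂x = 10*x - 2
At (3, -1): 28.

28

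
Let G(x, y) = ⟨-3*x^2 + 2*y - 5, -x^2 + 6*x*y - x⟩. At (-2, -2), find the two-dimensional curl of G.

-11

∂G₂/∂x = -2*x + 6*y - 1
∂G₁/∂y = 2
Scalar curl = -2*x + 6*y - 3
At (-2, -2): -11.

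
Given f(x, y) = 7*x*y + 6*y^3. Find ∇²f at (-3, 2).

∂²f/∂x² = 0
∂²f/∂y² = 36*y
∇²f = 36*y
At (-3, 2): 72.

72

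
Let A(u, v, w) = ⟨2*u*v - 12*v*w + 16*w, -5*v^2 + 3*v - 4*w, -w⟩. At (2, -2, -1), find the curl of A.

(∇×A)₁ = ∂A₃/∂v − ∂A₂/∂w = 4
(∇×A)₂ = ∂A₁/∂w − ∂A₃/∂u = -12*v + 16
(∇×A)₃ = ∂A₂/∂u − ∂A₁/∂v = -2*u + 12*w
∇×A = (4, -12*v + 16, -2*u + 12*w)
At (2, -2, -1): (4, 40, -16).

(4, 40, -16)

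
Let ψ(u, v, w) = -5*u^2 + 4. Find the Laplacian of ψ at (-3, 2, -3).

-10

∂²ψ/∂u² = -10
∂²ψ/∂v² = 0
∂²ψ/∂w² = 0
∇²ψ = -10
At (-3, 2, -3): -10.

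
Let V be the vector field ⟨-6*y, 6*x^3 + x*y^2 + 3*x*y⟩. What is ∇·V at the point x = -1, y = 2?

∂V₁/∂x = 0
∂V₂/∂y = 2*x*y + 3*x
∇·V = 2*x*y + 3*x
At (-1, 2): -7.

-7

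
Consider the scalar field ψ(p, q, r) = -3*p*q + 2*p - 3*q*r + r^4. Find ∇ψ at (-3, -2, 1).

(8, 6, 10)

∂ψ/∂p = -3*q + 2
∂ψ/∂q = -3*p - 3*r
∂ψ/∂r = -3*q + 4*r^3
∇ψ = (-3*q + 2, -3*p - 3*r, -3*q + 4*r^3)
At (-3, -2, 1): (8, 6, 10).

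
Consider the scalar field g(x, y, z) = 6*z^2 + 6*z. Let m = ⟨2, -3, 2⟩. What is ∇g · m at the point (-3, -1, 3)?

∂g/∂x = 0
∂g/∂y = 0
∂g/∂z = 12*z + 6
∇g at (-3, -1, 3) = (0, 0, 42)
∇g · m = (0)(2) + (0)(-3) + (42)(2) = 84

84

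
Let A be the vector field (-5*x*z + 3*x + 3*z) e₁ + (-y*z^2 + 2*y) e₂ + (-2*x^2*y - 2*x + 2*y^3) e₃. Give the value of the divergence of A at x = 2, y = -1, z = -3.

∂A₁/∂x = -5*z + 3
∂A₂/∂y = -z^2 + 2
∂A₃/∂z = 0
∇·A = -z^2 - 5*z + 5
At (2, -1, -3): 11.

11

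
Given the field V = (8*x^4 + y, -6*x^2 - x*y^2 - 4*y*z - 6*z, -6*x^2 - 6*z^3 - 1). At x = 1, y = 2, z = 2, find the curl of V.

(14, 12, -17)

(∇×V)₁ = ∂V₃/∂y − ∂V₂/∂z = 4*y + 6
(∇×V)₂ = ∂V₁/∂z − ∂V₃/∂x = 12*x
(∇×V)₃ = ∂V₂/∂x − ∂V₁/∂y = -12*x - y^2 - 1
∇×V = (4*y + 6, 12*x, -12*x - y^2 - 1)
At (1, 2, 2): (14, 12, -17).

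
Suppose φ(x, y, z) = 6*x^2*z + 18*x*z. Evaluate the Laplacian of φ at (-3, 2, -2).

-24

∂²φ/∂x² = 12*z
∂²φ/∂y² = 0
∂²φ/∂z² = 0
∇²φ = 12*z
At (-3, 2, -2): -24.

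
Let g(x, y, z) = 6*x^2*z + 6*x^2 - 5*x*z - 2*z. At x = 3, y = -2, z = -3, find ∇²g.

∂²g/∂x² = 12*(z + 1)
∂²g/∂y² = 0
∂²g/∂z² = 0
∇²g = 12*z + 12
At (3, -2, -3): -24.

-24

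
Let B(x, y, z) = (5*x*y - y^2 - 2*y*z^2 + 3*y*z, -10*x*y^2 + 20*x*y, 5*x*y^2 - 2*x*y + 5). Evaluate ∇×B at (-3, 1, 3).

(∇×B)₁ = ∂B₃/∂y − ∂B₂/∂z = 10*x*y - 2*x
(∇×B)₂ = ∂B₁/∂z − ∂B₃/∂x = -5*y^2 - 4*y*z + 5*y
(∇×B)₃ = ∂B₂/∂x − ∂B₁/∂y = -5*x - 10*y^2 + 22*y + 2*z^2 - 3*z
∇×B = (10*x*y - 2*x, -5*y^2 - 4*y*z + 5*y, -5*x - 10*y^2 + 22*y + 2*z^2 - 3*z)
At (-3, 1, 3): (-24, -12, 36).

(-24, -12, 36)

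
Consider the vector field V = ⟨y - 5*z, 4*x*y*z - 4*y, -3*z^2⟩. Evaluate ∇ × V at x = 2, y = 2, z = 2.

(-16, -5, 15)

(∇×V)₁ = ∂V₃/∂y − ∂V₂/∂z = -4*x*y
(∇×V)₂ = ∂V₁/∂z − ∂V₃/∂x = -5
(∇×V)₃ = ∂V₂/∂x − ∂V₁/∂y = 4*y*z - 1
∇×V = (-4*x*y, -5, 4*y*z - 1)
At (2, 2, 2): (-16, -5, 15).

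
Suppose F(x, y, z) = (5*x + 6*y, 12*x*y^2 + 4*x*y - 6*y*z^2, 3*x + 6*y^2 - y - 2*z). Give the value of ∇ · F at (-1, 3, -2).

-97

∂F₁/∂x = 5
∂F₂/∂y = 24*x*y + 4*x - 6*z^2
∂F₃/∂z = -2
∇·F = 24*x*y + 4*x - 6*z^2 + 3
At (-1, 3, -2): -97.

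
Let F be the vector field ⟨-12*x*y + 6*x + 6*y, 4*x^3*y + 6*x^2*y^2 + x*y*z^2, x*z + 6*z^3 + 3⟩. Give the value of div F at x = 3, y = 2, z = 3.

498

∂F₁/∂x = -12*y + 6
∂F₂/∂y = 4*x^3 + 12*x^2*y + x*z^2
∂F₃/∂z = x + 18*z^2
∇·F = 4*x^3 + 12*x^2*y + x*z^2 + x - 12*y + 18*z^2 + 6
At (3, 2, 3): 498.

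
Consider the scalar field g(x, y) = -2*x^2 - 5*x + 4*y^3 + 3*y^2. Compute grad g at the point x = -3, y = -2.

∂g/∂x = -4*x - 5
∂g/∂y = 12*y^2 + 6*y
∇g = (-4*x - 5, 12*y^2 + 6*y)
At (-3, -2): (7, 36).

(7, 36)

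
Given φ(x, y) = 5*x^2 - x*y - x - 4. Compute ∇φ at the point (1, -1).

∂φ/∂x = 10*x - y - 1
∂φ/∂y = -x
∇φ = (10*x - y - 1, -x)
At (1, -1): (10, -1).

(10, -1)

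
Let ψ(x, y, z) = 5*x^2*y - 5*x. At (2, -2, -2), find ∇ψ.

(-45, 20, 0)

∂ψ/∂x = 10*x*y - 5
∂ψ/∂y = 5*x^2
∂ψ/∂z = 0
∇ψ = (10*x*y - 5, 5*x^2, 0)
At (2, -2, -2): (-45, 20, 0).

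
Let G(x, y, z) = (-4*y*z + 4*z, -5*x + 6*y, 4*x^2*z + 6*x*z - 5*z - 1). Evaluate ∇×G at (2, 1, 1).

(0, -22, -1)

(∇×G)₁ = ∂G₃/∂y − ∂G₂/∂z = 0
(∇×G)₂ = ∂G₁/∂z − ∂G₃/∂x = -8*x*z - 4*y - 6*z + 4
(∇×G)₃ = ∂G₂/∂x − ∂G₁/∂y = 4*z - 5
∇×G = (0, -8*x*z - 4*y - 6*z + 4, 4*z - 5)
At (2, 1, 1): (0, -22, -1).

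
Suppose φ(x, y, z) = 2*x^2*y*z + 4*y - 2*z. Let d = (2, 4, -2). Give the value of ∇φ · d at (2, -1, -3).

-12

∂φ/∂x = 4*x*y*z
∂φ/∂y = 2*x^2*z + 4
∂φ/∂z = 2*x^2*y - 2
∇φ at (2, -1, -3) = (24, -20, -10)
∇φ · d = (24)(2) + (-20)(4) + (-10)(-2) = -12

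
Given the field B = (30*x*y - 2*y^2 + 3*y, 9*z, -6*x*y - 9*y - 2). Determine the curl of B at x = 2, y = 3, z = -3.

(-30, 18, -51)

(∇×B)₁ = ∂B₃/∂y − ∂B₂/∂z = -6*x - 18
(∇×B)₂ = ∂B₁/∂z − ∂B₃/∂x = 6*y
(∇×B)₃ = ∂B₂/∂x − ∂B₁/∂y = -30*x + 4*y - 3
∇×B = (-6*x - 18, 6*y, -30*x + 4*y - 3)
At (2, 3, -3): (-30, 18, -51).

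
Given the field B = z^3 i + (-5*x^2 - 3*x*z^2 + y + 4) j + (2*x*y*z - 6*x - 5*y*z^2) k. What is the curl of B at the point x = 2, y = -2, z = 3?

(∇×B)₁ = ∂B₃/∂y − ∂B₂/∂z = 8*x*z - 5*z^2
(∇×B)₂ = ∂B₁/∂z − ∂B₃/∂x = -2*y*z + 3*z^2 + 6
(∇×B)₃ = ∂B₂/∂x − ∂B₁/∂y = -10*x - 3*z^2
∇×B = (8*x*z - 5*z^2, -2*y*z + 3*z^2 + 6, -10*x - 3*z^2)
At (2, -2, 3): (3, 45, -47).

(3, 45, -47)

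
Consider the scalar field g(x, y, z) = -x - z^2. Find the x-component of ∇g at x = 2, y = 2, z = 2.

-1

(∇g)_1 = ∂g/∂x = -1
At (2, 2, 2): -1.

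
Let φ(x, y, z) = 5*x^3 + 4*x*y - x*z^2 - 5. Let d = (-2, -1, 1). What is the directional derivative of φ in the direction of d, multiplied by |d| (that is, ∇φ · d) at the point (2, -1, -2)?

∂φ/∂x = 15*x^2 + 4*y - z^2
∂φ/∂y = 4*x
∂φ/∂z = -2*x*z
∇φ at (2, -1, -2) = (52, 8, 8)
∇φ · d = (52)(-2) + (8)(-1) + (8)(1) = -104

-104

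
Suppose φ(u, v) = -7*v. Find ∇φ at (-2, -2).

(0, -7)

∂φ/∂u = 0
∂φ/∂v = -7
∇φ = (0, -7)
At (-2, -2): (0, -7).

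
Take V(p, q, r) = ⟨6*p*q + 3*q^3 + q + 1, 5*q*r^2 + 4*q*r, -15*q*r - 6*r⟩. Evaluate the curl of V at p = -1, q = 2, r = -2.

(∇×V)₁ = ∂V₃/∂q − ∂V₂/∂r = -10*q*r - 4*q - 15*r
(∇×V)₂ = ∂V₁/∂r − ∂V₃/∂p = 0
(∇×V)₃ = ∂V₂/∂p − ∂V₁/∂q = -6*p - 9*q^2 - 1
∇×V = (-10*q*r - 4*q - 15*r, 0, -6*p - 9*q^2 - 1)
At (-1, 2, -2): (62, 0, -31).

(62, 0, -31)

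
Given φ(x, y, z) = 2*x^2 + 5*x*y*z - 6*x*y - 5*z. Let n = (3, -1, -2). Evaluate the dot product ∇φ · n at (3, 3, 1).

-50

∂φ/∂x = 4*x + 5*y*z - 6*y
∂φ/∂y = 5*x*z - 6*x
∂φ/∂z = 5*x*y - 5
∇φ at (3, 3, 1) = (9, -3, 40)
∇φ · n = (9)(3) + (-3)(-1) + (40)(-2) = -50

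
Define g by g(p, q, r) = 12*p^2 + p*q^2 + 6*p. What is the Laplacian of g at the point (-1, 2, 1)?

22

∂²g/∂p² = 24
∂²g/∂q² = 2*p
∂²g/∂r² = 0
∇²g = 2*p + 24
At (-1, 2, 1): 22.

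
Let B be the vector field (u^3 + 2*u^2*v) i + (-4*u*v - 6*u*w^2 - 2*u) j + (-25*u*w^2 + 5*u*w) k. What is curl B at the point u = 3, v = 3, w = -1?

(∇×B)₁ = ∂B₃/∂v − ∂B₂/∂w = 12*u*w
(∇×B)₂ = ∂B₁/∂w − ∂B₃/∂u = 25*w^2 - 5*w
(∇×B)₃ = ∂B₂/∂u − ∂B₁/∂v = -2*u^2 - 4*v - 6*w^2 - 2
∇×B = (12*u*w, 25*w^2 - 5*w, -2*u^2 - 4*v - 6*w^2 - 2)
At (3, 3, -1): (-36, 30, -38).

(-36, 30, -38)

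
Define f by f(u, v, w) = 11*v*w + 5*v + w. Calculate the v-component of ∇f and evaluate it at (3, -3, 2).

27

(∇f)_2 = ∂f/∂v = 11*w + 5
At (3, -3, 2): 27.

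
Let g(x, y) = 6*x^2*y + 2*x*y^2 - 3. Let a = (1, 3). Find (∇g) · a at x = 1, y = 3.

∂g/∂x = 12*x*y + 2*y^2
∂g/∂y = 6*x^2 + 4*x*y
∇g at (1, 3) = (54, 18)
∇g · a = (54)(1) + (18)(3) = 108

108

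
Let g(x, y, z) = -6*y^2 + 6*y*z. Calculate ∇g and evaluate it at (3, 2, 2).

(0, -12, 12)

∂g/∂x = 0
∂g/∂y = -12*y + 6*z
∂g/∂z = 6*y
∇g = (0, -12*y + 6*z, 6*y)
At (3, 2, 2): (0, -12, 12).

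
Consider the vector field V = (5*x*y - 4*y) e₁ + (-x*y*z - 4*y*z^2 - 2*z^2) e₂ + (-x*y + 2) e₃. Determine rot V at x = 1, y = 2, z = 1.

(21, 2, -3)

(∇×V)₁ = ∂V₃/∂y − ∂V₂/∂z = x*y - x + 8*y*z + 4*z
(∇×V)₂ = ∂V₁/∂z − ∂V₃/∂x = y
(∇×V)₃ = ∂V₂/∂x − ∂V₁/∂y = -5*x - y*z + 4
∇×V = (x*y - x + 8*y*z + 4*z, y, -5*x - y*z + 4)
At (1, 2, 1): (21, 2, -3).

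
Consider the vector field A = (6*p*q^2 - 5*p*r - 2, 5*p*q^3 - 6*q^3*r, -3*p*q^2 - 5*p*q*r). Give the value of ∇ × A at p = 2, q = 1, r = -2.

(∇×A)₁ = ∂A₃/∂q − ∂A₂/∂r = -6*p*q - 5*p*r + 6*q^3
(∇×A)₂ = ∂A₁/∂r − ∂A₃/∂p = -5*p + 3*q^2 + 5*q*r
(∇×A)₃ = ∂A₂/∂p − ∂A₁/∂q = -12*p*q + 5*q^3
∇×A = (-6*p*q - 5*p*r + 6*q^3, -5*p + 3*q^2 + 5*q*r, -12*p*q + 5*q^3)
At (2, 1, -2): (14, -17, -19).

(14, -17, -19)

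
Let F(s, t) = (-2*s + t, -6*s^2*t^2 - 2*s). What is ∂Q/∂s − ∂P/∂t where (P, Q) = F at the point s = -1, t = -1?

9

∂F₂/∂s = -12*s*t^2 - 2
∂F₁/∂t = 1
Scalar curl = -12*s*t^2 - 3
At (-1, -1): 9.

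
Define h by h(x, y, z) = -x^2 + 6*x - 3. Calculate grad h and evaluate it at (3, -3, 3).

∂h/∂x = -2*x + 6
∂h/∂y = 0
∂h/∂z = 0
∇h = (-2*x + 6, 0, 0)
At (3, -3, 3): (0, 0, 0).

(0, 0, 0)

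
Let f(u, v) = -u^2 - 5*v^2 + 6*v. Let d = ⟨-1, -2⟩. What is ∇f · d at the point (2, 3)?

52

∂f/∂u = -2*u
∂f/∂v = -10*v + 6
∇f at (2, 3) = (-4, -24)
∇f · d = (-4)(-1) + (-24)(-2) = 52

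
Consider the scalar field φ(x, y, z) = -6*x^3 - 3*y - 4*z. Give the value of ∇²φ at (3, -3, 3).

-108

∂²φ/∂x² = -36*x
∂²φ/∂y² = 0
∂²φ/∂z² = 0
∇²φ = -36*x
At (3, -3, 3): -108.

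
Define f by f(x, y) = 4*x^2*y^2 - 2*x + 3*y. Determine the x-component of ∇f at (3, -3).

214

(∇f)_1 = ∂f/∂x = 8*x*y^2 - 2
At (3, -3): 214.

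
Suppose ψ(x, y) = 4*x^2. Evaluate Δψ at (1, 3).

8

∂²ψ/∂x² = 8
∂²ψ/∂y² = 0
∇²ψ = 8
At (1, 3): 8.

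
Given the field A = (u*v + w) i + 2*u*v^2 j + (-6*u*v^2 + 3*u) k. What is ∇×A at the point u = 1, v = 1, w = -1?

(∇×A)₁ = ∂A₃/∂v − ∂A₂/∂w = -12*u*v
(∇×A)₂ = ∂A₁/∂w − ∂A₃/∂u = 6*v^2 - 2
(∇×A)₃ = ∂A₂/∂u − ∂A₁/∂v = -u + 2*v^2
∇×A = (-12*u*v, 6*v^2 - 2, -u + 2*v^2)
At (1, 1, -1): (-12, 4, 1).

(-12, 4, 1)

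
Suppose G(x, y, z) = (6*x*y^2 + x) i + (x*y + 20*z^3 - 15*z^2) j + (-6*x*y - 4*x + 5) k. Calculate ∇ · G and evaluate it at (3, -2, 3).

∂G₁/∂x = 6*y^2 + 1
∂G₂/∂y = x
∂G₃/∂z = 0
∇·G = x + 6*y^2 + 1
At (3, -2, 3): 28.

28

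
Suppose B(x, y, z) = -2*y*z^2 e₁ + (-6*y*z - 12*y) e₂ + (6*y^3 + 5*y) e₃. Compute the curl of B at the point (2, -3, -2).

(149, -24, 8)

(∇×B)₁ = ∂B₃/∂y − ∂B₂/∂z = 18*y^2 + 6*y + 5
(∇×B)₂ = ∂B₁/∂z − ∂B₃/∂x = -4*y*z
(∇×B)₃ = ∂B₂/∂x − ∂B₁/∂y = 2*z^2
∇×B = (18*y^2 + 6*y + 5, -4*y*z, 2*z^2)
At (2, -3, -2): (149, -24, 8).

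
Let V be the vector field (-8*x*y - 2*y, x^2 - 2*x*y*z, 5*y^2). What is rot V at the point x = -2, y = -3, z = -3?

(-18, 0, -36)

(∇×V)₁ = ∂V₃/∂y − ∂V₂/∂z = 2*x*y + 10*y
(∇×V)₂ = ∂V₁/∂z − ∂V₃/∂x = 0
(∇×V)₃ = ∂V₂/∂x − ∂V₁/∂y = 10*x - 2*y*z + 2
∇×V = (2*x*y + 10*y, 0, 10*x - 2*y*z + 2)
At (-2, -3, -3): (-18, 0, -36).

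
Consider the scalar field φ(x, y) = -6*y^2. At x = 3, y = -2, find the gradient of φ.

∂φ/∂x = 0
∂φ/∂y = -12*y
∇φ = (0, -12*y)
At (3, -2): (0, 24).

(0, 24)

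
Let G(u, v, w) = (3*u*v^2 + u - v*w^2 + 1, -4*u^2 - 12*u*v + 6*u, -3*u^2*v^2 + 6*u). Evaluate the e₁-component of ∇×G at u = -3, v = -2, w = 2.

108

(∇×G)_1 = ∂G₃/∂v − ∂G₂/∂w
= -6*u^2*v − (0)
= -6*u^2*v
At (-3, -2, 2): 108.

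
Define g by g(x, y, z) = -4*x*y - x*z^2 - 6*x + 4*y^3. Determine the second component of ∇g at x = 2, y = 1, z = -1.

4

(∇g)_2 = ∂g/∂y = -4*x + 12*y^2
At (2, 1, -1): 4.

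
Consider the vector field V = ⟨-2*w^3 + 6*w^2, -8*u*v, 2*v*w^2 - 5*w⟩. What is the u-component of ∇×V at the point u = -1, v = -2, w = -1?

2

(∇×V)_1 = ∂V₃/∂v − ∂V₂/∂w
= 2*w^2 − (0)
= 2*w^2
At (-1, -2, -1): 2.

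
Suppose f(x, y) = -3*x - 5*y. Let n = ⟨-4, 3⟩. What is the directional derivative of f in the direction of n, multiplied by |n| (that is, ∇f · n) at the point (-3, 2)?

-3

∂f/∂x = -3
∂f/∂y = -5
∇f at (-3, 2) = (-3, -5)
∇f · n = (-3)(-4) + (-5)(3) = -3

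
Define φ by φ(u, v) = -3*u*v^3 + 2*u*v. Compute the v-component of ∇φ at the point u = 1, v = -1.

(∇φ)_2 = ∂φ/∂v = -9*u*v^2 + 2*u
At (1, -1): -7.

-7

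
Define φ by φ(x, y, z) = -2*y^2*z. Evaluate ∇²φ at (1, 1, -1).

∂²φ/∂x² = 0
∂²φ/∂y² = -4*z
∂²φ/∂z² = 0
∇²φ = -4*z
At (1, 1, -1): 4.

4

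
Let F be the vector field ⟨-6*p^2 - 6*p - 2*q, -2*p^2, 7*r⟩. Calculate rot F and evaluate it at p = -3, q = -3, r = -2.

(∇×F)₁ = ∂F₃/∂q − ∂F₂/∂r = 0
(∇×F)₂ = ∂F₁/∂r − ∂F₃/∂p = 0
(∇×F)₃ = ∂F₂/∂p − ∂F₁/∂q = -4*p + 2
∇×F = (0, 0, -4*p + 2)
At (-3, -3, -2): (0, 0, 14).

(0, 0, 14)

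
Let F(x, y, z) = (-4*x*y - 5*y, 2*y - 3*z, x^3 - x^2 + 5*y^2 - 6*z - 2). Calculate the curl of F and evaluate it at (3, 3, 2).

(∇×F)₁ = ∂F₃/∂y − ∂F₂/∂z = 10*y + 3
(∇×F)₂ = ∂F₁/∂z − ∂F₃/∂x = -3*x^2 + 2*x
(∇×F)₃ = ∂F₂/∂x − ∂F₁/∂y = 4*x + 5
∇×F = (10*y + 3, -3*x^2 + 2*x, 4*x + 5)
At (3, 3, 2): (33, -21, 17).

(33, -21, 17)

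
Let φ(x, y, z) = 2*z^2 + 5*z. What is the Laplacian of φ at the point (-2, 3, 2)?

4

∂²φ/∂x² = 0
∂²φ/∂y² = 0
∂²φ/∂z² = 4
∇²φ = 4
At (-2, 3, 2): 4.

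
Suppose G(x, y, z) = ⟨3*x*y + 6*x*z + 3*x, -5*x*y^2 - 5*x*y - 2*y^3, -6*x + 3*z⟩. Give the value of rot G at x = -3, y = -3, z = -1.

(0, -12, -21)

(∇×G)₁ = ∂G₃/∂y − ∂G₂/∂z = 0
(∇×G)₂ = ∂G₁/∂z − ∂G₃/∂x = 6*x + 6
(∇×G)₃ = ∂G₂/∂x − ∂G₁/∂y = -3*x - 5*y^2 - 5*y
∇×G = (0, 6*x + 6, -3*x - 5*y^2 - 5*y)
At (-3, -3, -1): (0, -12, -21).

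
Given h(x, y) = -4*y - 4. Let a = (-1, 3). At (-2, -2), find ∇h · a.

∂h/∂x = 0
∂h/∂y = -4
∇h at (-2, -2) = (0, -4)
∇h · a = (0)(-1) + (-4)(3) = -12

-12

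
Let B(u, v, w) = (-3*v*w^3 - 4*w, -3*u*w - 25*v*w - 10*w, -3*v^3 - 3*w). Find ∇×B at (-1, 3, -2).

(1, -112, -18)

(∇×B)₁ = ∂B₃/∂v − ∂B₂/∂w = 3*u - 9*v^2 + 25*v + 10
(∇×B)₂ = ∂B₁/∂w − ∂B₃/∂u = -9*v*w^2 - 4
(∇×B)₃ = ∂B₂/∂u − ∂B₁/∂v = 3*w^3 - 3*w
∇×B = (3*u - 9*v^2 + 25*v + 10, -9*v*w^2 - 4, 3*w^3 - 3*w)
At (-1, 3, -2): (1, -112, -18).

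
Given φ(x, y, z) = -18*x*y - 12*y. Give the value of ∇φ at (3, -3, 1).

∂φ/∂x = -18*y
∂φ/∂y = -18*x - 12
∂φ/∂z = 0
∇φ = (-18*y, -18*x - 12, 0)
At (3, -3, 1): (54, -66, 0).

(54, -66, 0)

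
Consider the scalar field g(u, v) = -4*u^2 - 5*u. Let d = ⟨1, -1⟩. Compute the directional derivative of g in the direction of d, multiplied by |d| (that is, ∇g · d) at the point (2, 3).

∂g/∂u = -8*u - 5
∂g/∂v = 0
∇g at (2, 3) = (-21, 0)
∇g · d = (-21)(1) + (0)(-1) = -21

-21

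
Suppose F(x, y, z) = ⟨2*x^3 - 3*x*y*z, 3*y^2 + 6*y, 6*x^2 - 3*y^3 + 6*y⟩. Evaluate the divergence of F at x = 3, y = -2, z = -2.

36

∂F₁/∂x = 6*x^2 - 3*y*z
∂F₂/∂y = 6*y + 6
∂F₃/∂z = 0
∇·F = 6*x^2 - 3*y*z + 6*y + 6
At (3, -2, -2): 36.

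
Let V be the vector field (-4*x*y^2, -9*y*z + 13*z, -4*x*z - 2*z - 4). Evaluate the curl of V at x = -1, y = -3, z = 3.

(∇×V)₁ = ∂V₃/∂y − ∂V₂/∂z = 9*y - 13
(∇×V)₂ = ∂V₁/∂z − ∂V₃/∂x = 4*z
(∇×V)₃ = ∂V₂/∂x − ∂V₁/∂y = 8*x*y
∇×V = (9*y - 13, 4*z, 8*x*y)
At (-1, -3, 3): (-40, 12, 24).

(-40, 12, 24)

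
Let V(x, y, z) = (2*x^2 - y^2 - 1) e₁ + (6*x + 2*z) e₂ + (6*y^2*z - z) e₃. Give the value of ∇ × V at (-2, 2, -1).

(-26, 0, 10)

(∇×V)₁ = ∂V₃/∂y − ∂V₂/∂z = 12*y*z - 2
(∇×V)₂ = ∂V₁/∂z − ∂V₃/∂x = 0
(∇×V)₃ = ∂V₂/∂x − ∂V₁/∂y = 2*y + 6
∇×V = (12*y*z - 2, 0, 2*y + 6)
At (-2, 2, -1): (-26, 0, 10).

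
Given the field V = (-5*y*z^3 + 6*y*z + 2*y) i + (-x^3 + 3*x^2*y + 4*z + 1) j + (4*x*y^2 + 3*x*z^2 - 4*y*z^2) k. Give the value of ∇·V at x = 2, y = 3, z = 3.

∂V₁/∂x = 0
∂V₂/∂y = 3*x^2
∂V₃/∂z = 6*x*z - 8*y*z
∇·V = 3*x^2 + 6*x*z - 8*y*z
At (2, 3, 3): -24.

-24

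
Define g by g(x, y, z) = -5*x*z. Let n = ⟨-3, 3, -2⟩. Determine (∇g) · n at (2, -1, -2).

∂g/∂x = -5*z
∂g/∂y = 0
∂g/∂z = -5*x
∇g at (2, -1, -2) = (10, 0, -10)
∇g · n = (10)(-3) + (0)(3) + (-10)(-2) = -10

-10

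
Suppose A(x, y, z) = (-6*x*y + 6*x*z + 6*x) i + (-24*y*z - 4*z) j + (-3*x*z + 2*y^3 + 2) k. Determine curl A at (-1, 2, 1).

(76, -3, -6)

(∇×A)₁ = ∂A₃/∂y − ∂A₂/∂z = 6*y^2 + 24*y + 4
(∇×A)₂ = ∂A₁/∂z − ∂A₃/∂x = 6*x + 3*z
(∇×A)₃ = ∂A₂/∂x − ∂A₁/∂y = 6*x
∇×A = (6*y^2 + 24*y + 4, 6*x + 3*z, 6*x)
At (-1, 2, 1): (76, -3, -6).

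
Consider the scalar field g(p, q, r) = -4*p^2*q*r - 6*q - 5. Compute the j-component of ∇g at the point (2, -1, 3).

-54

(∇g)_2 = ∂g/∂q = -4*p^2*r - 6
At (2, -1, 3): -54.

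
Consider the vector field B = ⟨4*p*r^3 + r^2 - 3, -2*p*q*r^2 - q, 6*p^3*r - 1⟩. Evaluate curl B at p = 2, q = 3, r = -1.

(-24, 94, -6)

(∇×B)₁ = ∂B₃/∂q − ∂B₂/∂r = 4*p*q*r
(∇×B)₂ = ∂B₁/∂r − ∂B₃/∂p = -18*p^2*r + 12*p*r^2 + 2*r
(∇×B)₃ = ∂B₂/∂p − ∂B₁/∂q = -2*q*r^2
∇×B = (4*p*q*r, -18*p^2*r + 12*p*r^2 + 2*r, -2*q*r^2)
At (2, 3, -1): (-24, 94, -6).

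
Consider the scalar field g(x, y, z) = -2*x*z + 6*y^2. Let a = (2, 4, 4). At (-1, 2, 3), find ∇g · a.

∂g/∂x = -2*z
∂g/∂y = 12*y
∂g/∂z = -2*x
∇g at (-1, 2, 3) = (-6, 24, 2)
∇g · a = (-6)(2) + (24)(4) + (2)(4) = 92

92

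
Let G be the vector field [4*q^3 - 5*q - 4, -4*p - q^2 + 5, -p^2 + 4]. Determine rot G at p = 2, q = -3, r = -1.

(0, 4, -107)

(∇×G)₁ = ∂G₃/∂q − ∂G₂/∂r = 0
(∇×G)₂ = ∂G₁/∂r − ∂G₃/∂p = 2*p
(∇×G)₃ = ∂G₂/∂p − ∂G₁/∂q = -12*q^2 + 1
∇×G = (0, 2*p, -12*q^2 + 1)
At (2, -3, -1): (0, 4, -107).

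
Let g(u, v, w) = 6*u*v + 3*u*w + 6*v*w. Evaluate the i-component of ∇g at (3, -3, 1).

-15

(∇g)_1 = ∂g/∂u = 6*v + 3*w
At (3, -3, 1): -15.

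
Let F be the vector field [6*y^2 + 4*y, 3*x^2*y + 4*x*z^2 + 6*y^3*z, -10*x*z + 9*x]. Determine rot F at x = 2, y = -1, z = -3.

(54, -39, 32)

(∇×F)₁ = ∂F₃/∂y − ∂F₂/∂z = -8*x*z - 6*y^3
(∇×F)₂ = ∂F₁/∂z − ∂F₃/∂x = 10*z - 9
(∇×F)₃ = ∂F₂/∂x − ∂F₁/∂y = 6*x*y - 12*y + 4*z^2 - 4
∇×F = (-8*x*z - 6*y^3, 10*z - 9, 6*x*y - 12*y + 4*z^2 - 4)
At (2, -1, -3): (54, -39, 32).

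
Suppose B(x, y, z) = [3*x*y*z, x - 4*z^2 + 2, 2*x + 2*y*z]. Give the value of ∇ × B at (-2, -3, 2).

(∇×B)₁ = ∂B₃/∂y − ∂B₂/∂z = 10*z
(∇×B)₂ = ∂B₁/∂z − ∂B₃/∂x = 3*x*y - 2
(∇×B)₃ = ∂B₂/∂x − ∂B₁/∂y = -3*x*z + 1
∇×B = (10*z, 3*x*y - 2, -3*x*z + 1)
At (-2, -3, 2): (20, 16, 13).

(20, 16, 13)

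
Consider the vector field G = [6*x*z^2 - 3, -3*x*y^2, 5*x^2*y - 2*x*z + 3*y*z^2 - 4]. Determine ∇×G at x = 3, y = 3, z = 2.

(∇×G)₁ = ∂G₃/∂y − ∂G₂/∂z = 5*x^2 + 3*z^2
(∇×G)₂ = ∂G₁/∂z − ∂G₃/∂x = -10*x*y + 12*x*z + 2*z
(∇×G)₃ = ∂G₂/∂x − ∂G₁/∂y = -3*y^2
∇×G = (5*x^2 + 3*z^2, -10*x*y + 12*x*z + 2*z, -3*y^2)
At (3, 3, 2): (57, -14, -27).

(57, -14, -27)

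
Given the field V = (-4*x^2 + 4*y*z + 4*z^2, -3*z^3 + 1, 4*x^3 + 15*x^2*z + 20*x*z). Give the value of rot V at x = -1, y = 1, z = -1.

(∇×V)₁ = ∂V₃/∂y − ∂V₂/∂z = 9*z^2
(∇×V)₂ = ∂V₁/∂z − ∂V₃/∂x = -12*x^2 - 30*x*z + 4*y - 12*z
(∇×V)₃ = ∂V₂/∂x − ∂V₁/∂y = -4*z
∇×V = (9*z^2, -12*x^2 - 30*x*z + 4*y - 12*z, -4*z)
At (-1, 1, -1): (9, -26, 4).

(9, -26, 4)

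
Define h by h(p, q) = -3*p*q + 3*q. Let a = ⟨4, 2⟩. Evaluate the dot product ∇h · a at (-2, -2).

∂h/∂p = -3*q
∂h/∂q = -3*p + 3
∇h at (-2, -2) = (6, 9)
∇h · a = (6)(4) + (9)(2) = 42

42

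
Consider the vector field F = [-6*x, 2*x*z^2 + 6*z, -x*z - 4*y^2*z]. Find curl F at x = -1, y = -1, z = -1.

(∇×F)₁ = ∂F₃/∂y − ∂F₂/∂z = -4*x*z - 8*y*z - 6
(∇×F)₂ = ∂F₁/∂z − ∂F₃/∂x = z
(∇×F)₃ = ∂F₂/∂x − ∂F₁/∂y = 2*z^2
∇×F = (-4*x*z - 8*y*z - 6, z, 2*z^2)
At (-1, -1, -1): (-18, -1, 2).

(-18, -1, 2)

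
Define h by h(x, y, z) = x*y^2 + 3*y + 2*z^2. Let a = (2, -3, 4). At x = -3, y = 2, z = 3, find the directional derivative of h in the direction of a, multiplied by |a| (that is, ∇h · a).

∂h/∂x = y^2
∂h/∂y = 2*x*y + 3
∂h/∂z = 4*z
∇h at (-3, 2, 3) = (4, -9, 12)
∇h · a = (4)(2) + (-9)(-3) + (12)(4) = 83

83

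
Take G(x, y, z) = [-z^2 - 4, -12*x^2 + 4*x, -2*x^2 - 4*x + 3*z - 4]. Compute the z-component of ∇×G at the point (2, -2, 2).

(∇×G)_3 = ∂G₂/∂x − ∂G₁/∂y
= -24*x + 4 − (0)
= -24*x + 4
At (2, -2, 2): -44.

-44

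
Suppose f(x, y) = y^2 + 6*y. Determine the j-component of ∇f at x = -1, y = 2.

10

(∇f)_2 = ∂f/∂y = 2*y + 6
At (-1, 2): 10.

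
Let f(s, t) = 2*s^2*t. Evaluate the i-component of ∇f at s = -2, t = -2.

16

(∇f)_1 = ∂f/∂s = 4*s*t
At (-2, -2): 16.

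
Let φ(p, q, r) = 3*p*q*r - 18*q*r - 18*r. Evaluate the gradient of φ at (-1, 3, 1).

∂φ/∂p = 3*q*r
∂φ/∂q = 3*p*r - 18*r
∂φ/∂r = 3*p*q - 18*q - 18
∇φ = (3*q*r, 3*p*r - 18*r, 3*p*q - 18*q - 18)
At (-1, 3, 1): (9, -21, -81).

(9, -21, -81)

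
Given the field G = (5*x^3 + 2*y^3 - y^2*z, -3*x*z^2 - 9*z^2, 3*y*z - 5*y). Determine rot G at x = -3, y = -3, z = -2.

(∇×G)₁ = ∂G₃/∂y − ∂G₂/∂z = 6*x*z + 21*z - 5
(∇×G)₂ = ∂G₁/∂z − ∂G₃/∂x = -y^2
(∇×G)₃ = ∂G₂/∂x − ∂G₁/∂y = -6*y^2 + 2*y*z - 3*z^2
∇×G = (6*x*z + 21*z - 5, -y^2, -6*y^2 + 2*y*z - 3*z^2)
At (-3, -3, -2): (-11, -9, -54).

(-11, -9, -54)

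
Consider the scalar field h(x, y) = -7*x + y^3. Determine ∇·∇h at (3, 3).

∂²h/∂x² = 0
∂²h/∂y² = 6*y
∇²h = 6*y
At (3, 3): 18.

18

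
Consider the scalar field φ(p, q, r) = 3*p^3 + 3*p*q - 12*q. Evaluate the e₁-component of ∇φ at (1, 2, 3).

15

(∇φ)_1 = ∂φ/∂p = 9*p^2 + 3*q
At (1, 2, 3): 15.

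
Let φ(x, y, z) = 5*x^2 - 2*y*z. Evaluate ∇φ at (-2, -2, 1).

(-20, -2, 4)

∂φ/∂x = 10*x
∂φ/∂y = -2*z
∂φ/∂z = -2*y
∇φ = (10*x, -2*z, -2*y)
At (-2, -2, 1): (-20, -2, 4).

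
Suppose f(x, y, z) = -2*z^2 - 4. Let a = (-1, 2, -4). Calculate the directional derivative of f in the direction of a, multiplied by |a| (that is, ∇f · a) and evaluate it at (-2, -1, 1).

∂f/∂x = 0
∂f/∂y = 0
∂f/∂z = -4*z
∇f at (-2, -1, 1) = (0, 0, -4)
∇f · a = (0)(-1) + (0)(2) + (-4)(-4) = 16

16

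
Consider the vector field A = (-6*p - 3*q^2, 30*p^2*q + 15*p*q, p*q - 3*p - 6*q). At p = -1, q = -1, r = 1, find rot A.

(-7, 4, 39)

(∇×A)₁ = ∂A₃/∂q − ∂A₂/∂r = p - 6
(∇×A)₂ = ∂A₁/∂r − ∂A₃/∂p = -q + 3
(∇×A)₃ = ∂A₂/∂p − ∂A₁/∂q = 60*p*q + 21*q
∇×A = (p - 6, -q + 3, 60*p*q + 21*q)
At (-1, -1, 1): (-7, 4, 39).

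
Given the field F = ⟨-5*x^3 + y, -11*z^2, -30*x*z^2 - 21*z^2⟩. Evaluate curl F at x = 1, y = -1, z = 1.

(22, 30, -1)

(∇×F)₁ = ∂F₃/∂y − ∂F₂/∂z = 22*z
(∇×F)₂ = ∂F₁/∂z − ∂F₃/∂x = 30*z^2
(∇×F)₃ = ∂F₂/∂x − ∂F₁/∂y = -1
∇×F = (22*z, 30*z^2, -1)
At (1, -1, 1): (22, 30, -1).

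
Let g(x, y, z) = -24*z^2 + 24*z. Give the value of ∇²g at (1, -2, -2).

∂²g/∂x² = 0
∂²g/∂y² = 0
∂²g/∂z² = -48
∇²g = -48
At (1, -2, -2): -48.

-48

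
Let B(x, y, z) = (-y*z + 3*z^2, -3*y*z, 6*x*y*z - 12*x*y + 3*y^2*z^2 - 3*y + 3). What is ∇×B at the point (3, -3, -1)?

(∇×B)₁ = ∂B₃/∂y − ∂B₂/∂z = 6*x*z - 12*x + 6*y*z^2 + 3*y - 3
(∇×B)₂ = ∂B₁/∂z − ∂B₃/∂x = -6*y*z + 11*y + 6*z
(∇×B)₃ = ∂B₂/∂x − ∂B₁/∂y = z
∇×B = (6*x*z - 12*x + 6*y*z^2 + 3*y - 3, -6*y*z + 11*y + 6*z, z)
At (3, -3, -1): (-84, -57, -1).

(-84, -57, -1)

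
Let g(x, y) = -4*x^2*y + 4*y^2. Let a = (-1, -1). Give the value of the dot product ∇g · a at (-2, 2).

∂g/∂x = -8*x*y
∂g/∂y = -4*x^2 + 8*y
∇g at (-2, 2) = (32, 0)
∇g · a = (32)(-1) + (0)(-1) = -32

-32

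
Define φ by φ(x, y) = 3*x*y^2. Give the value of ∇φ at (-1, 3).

∂φ/∂x = 3*y^2
∂φ/∂y = 6*x*y
∇φ = (3*y^2, 6*x*y)
At (-1, 3): (27, -18).

(27, -18)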